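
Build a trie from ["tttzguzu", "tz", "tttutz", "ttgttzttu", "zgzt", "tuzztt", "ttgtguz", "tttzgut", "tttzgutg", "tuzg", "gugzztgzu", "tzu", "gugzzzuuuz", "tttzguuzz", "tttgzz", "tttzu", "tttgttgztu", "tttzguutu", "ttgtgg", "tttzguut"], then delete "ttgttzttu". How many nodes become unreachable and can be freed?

5

Walk "ttgttzttu" from the leaf back toward the root, removing each node that no remaining word uses.
The suffix "tzttu" (5 nodes) is used only by "ttgttzttu"; the node for "ttgt" still has the child "g", so pruning stops there.
Nodes removed: 5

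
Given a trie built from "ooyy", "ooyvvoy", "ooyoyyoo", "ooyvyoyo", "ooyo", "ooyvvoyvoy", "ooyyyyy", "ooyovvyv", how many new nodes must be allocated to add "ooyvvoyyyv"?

3

Walking "ooyvvoyyyv" from the root, the first 7 characters ("ooyvvoy") follow existing edges; "y" is the first miss.
Each of the 3 remaining characters creates one node.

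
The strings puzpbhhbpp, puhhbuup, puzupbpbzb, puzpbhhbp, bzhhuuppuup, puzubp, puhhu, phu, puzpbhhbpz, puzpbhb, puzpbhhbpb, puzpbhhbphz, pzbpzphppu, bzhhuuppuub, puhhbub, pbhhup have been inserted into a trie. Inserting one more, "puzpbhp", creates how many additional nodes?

"puzpbh" is already a path in the trie; the remaining "p" must be added.
New nodes needed: |"puzpbhp"| − 6 = 7 − 6 = 1.

1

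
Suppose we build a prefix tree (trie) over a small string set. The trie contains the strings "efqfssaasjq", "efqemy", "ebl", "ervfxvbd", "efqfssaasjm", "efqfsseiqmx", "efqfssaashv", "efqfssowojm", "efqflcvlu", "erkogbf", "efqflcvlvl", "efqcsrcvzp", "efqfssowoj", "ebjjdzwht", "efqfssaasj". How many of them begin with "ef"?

11

Filter for entries beginning with "ef":
Matches: "efqcsrcvzp", "efqemy", "efqflcvlu", "efqflcvlvl", "efqfssaashv", "efqfssaasj", "efqfssaasjm", "efqfssaasjq", "efqfsseiqmx", "efqfssowoj", "efqfssowojm"
Count: 11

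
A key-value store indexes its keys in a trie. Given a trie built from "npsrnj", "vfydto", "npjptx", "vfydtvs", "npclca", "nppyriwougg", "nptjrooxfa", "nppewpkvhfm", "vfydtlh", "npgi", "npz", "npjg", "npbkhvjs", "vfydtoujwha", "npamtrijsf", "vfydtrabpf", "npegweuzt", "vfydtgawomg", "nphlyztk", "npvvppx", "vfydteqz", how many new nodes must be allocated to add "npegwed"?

Walking "npegwed" from the root, the first 6 characters ("npegwe") follow existing edges; "d" is the first miss.
New nodes needed: |"npegwed"| − 6 = 7 − 6 = 1.

1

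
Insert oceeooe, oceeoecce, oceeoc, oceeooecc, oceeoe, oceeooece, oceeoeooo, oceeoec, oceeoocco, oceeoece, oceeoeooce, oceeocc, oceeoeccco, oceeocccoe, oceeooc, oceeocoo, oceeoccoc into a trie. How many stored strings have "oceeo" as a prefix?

Traverse to the node for "oceeo", then collect every word in that subtree.
Matches: "oceeoc", "oceeocc", "oceeocccoe", "oceeoccoc", "oceeocoo", "oceeoe", "oceeoec", "oceeoeccco", "oceeoecce", "oceeoece", "oceeoeooce", "oceeoeooo", "oceeooc", "oceeoocco", "oceeooe", "oceeooecc", "oceeooece"
Count: 17

17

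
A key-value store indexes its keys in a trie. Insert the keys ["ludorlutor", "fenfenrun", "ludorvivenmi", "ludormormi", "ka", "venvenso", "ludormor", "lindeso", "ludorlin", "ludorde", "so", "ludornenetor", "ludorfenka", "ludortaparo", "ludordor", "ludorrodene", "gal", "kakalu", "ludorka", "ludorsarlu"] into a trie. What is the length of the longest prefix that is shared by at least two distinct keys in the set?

8

Look for the deepest trie node that still has at least two words in its subtree.
e.g. "ludormor" and "ludormormi" share the prefix "ludormor" of length 8; no pair shares a longer one.
Longest shared-prefix length: 8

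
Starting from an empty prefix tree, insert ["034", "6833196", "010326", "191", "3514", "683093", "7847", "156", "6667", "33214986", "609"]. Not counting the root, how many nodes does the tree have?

43

For each word, the new-node count is its length minus the longest prefix already in the trie:
  "034" → 3 new (0, 3, 4)
  "6833196" → 7 new (6, 8, 3, 3, 1, 9, 6)
  "010326" → prefix "0" already present; 5 new (1, 0, 3, 2, 6)
  "191" → 3 new (1, 9, 1)
  "3514" → 4 new (3, 5, 1, 4)
  "683093" → prefix "683" already present; 3 new (0, 9, 3)
  "7847" → 4 new (7, 8, 4, 7)
  "156" → prefix "1" already present; 2 new (5, 6)
  "6667" → prefix "6" already present; 3 new (6, 6, 7)
  "33214986" → prefix "3" already present; 7 new (3, 2, 1, 4, 9, 8, 6)
  "609" → prefix "6" already present; 2 new (0, 9)
Total nodes = 3 + 7 + 5 + 3 + 4 + 3 + 4 + 2 + 3 + 7 + 2 = 43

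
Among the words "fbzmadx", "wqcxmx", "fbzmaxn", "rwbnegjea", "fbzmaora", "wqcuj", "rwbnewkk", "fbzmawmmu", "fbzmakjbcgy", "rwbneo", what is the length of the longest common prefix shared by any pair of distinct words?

Look for the deepest trie node that still has at least two words in its subtree.
"fbzmadx" and "fbzmakjbcgy" agree on "fbzma" (5 characters) before diverging; nothing deeper is shared.
Longest shared-prefix length: 5

5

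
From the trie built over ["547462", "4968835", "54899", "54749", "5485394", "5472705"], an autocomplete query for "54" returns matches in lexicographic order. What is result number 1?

Filter for "54…" and sort: "5472705", "547462", "54749", "5485394", "54899"
Position 1: 5472705

5472705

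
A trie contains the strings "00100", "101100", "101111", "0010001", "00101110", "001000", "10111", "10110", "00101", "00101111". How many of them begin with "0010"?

6

Traverse to the node for "0010", then collect every word in that subtree.
Words under "0010": 00100, 001000, 0010001, 00101, 00101110, 00101111
Count: 6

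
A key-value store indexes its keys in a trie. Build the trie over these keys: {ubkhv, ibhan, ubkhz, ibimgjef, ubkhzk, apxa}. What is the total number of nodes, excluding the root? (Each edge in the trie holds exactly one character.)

Count nodes per top-level branch (shared prefixes stored once):
  'a'-branch (apxa): 4 nodes
  'i'-branch (ibhan, ibimgjef): 11 nodes
  'u'-branch (ubkhv, ubkhz, ubkhzk): 7 nodes
Sum: 22

22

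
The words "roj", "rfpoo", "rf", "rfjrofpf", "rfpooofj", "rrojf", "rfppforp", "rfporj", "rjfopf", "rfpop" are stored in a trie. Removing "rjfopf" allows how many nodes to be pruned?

5

After clearing the end-marker at "rjfopf", prune upward until reaching a node still needed by another word.
The suffix "jfopf" (5 nodes) is used only by "rjfopf"; the node for "r" still has the child "o", so pruning stops there.
Nodes removed: 5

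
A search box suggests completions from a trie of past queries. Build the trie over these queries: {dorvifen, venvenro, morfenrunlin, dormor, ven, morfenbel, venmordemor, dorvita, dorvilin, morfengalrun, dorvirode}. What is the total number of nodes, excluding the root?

For each word, the new-node count is its length minus the longest prefix already in the trie:
  "dorvifen" → 8 new (d, o, r, v, i, f, e, n)
  "venvenro" → 8 new (v, e, n, v, e, n, r, o)
  "morfenrunlin" → 12 new (m, o, r, f, e, n, r, u, n, l, i, n)
  "dormor" → prefix "dor" already present; 3 new (m, o, r)
  "ven" → prefix "ven" already present; 0 new (none)
  "morfenbel" → prefix "morfen" already present; 3 new (b, e, l)
  "venmordemor" → prefix "ven" already present; 8 new (m, o, r, d, e, m, o, r)
  "dorvita" → prefix "dorvi" already present; 2 new (t, a)
  "dorvilin" → prefix "dorvi" already present; 3 new (l, i, n)
  "morfengalrun" → prefix "morfen" already present; 6 new (g, a, l, r, u, n)
  "dorvirode" → prefix "dorvi" already present; 4 new (r, o, d, e)
Total nodes = 8 + 8 + 12 + 3 + 0 + 3 + 8 + 2 + 3 + 6 + 4 = 57

57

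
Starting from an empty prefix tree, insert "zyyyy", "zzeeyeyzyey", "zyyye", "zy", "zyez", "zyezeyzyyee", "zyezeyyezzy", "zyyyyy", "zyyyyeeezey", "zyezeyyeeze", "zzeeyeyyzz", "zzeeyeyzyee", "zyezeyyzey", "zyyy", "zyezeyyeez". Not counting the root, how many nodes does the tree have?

47

For each word, the new-node count is its length minus the longest prefix already in the trie:
  "zyyyy" → 5 new (z, y, y, y, y)
  "zzeeyeyzyey" → prefix "z" already present; 10 new (z, e, e, y, e, y, z, y, e, y)
  "zyyye" → prefix "zyyy" already present; 1 new (e)
  "zy" → prefix "zy" already present; 0 new (none)
  "zyez" → prefix "zy" already present; 2 new (e, z)
  "zyezeyzyyee" → prefix "zyez" already present; 7 new (e, y, z, y, y, e, e)
  "zyezeyyezzy" → prefix "zyezey" already present; 5 new (y, e, z, z, y)
  "zyyyyy" → prefix "zyyyy" already present; 1 new (y)
  "zyyyyeeezey" → prefix "zyyyy" already present; 6 new (e, e, e, z, e, y)
  "zyezeyyeeze" → prefix "zyezeyye" already present; 3 new (e, z, e)
  "zzeeyeyyzz" → prefix "zzeeyey" already present; 3 new (y, z, z)
  "zzeeyeyzyee" → prefix "zzeeyeyzye" already present; 1 new (e)
  "zyezeyyzey" → prefix "zyezeyy" already present; 3 new (z, e, y)
  "zyyy" → prefix "zyyy" already present; 0 new (none)
  "zyezeyyeez" → prefix "zyezeyyeez" already present; 0 new (none)
Total nodes = 5 + 10 + 1 + 0 + 2 + 7 + 5 + 1 + 6 + 3 + 3 + 1 + 3 + 0 + 0 = 47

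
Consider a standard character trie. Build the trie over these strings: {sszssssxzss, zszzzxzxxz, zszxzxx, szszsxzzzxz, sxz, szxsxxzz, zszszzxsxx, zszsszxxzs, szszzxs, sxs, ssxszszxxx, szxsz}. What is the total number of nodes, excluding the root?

Count nodes per top-level branch (shared prefixes stored once):
  's'-branch (ssxszszxxx, sszssssxzss, sxs, sxz, szszsxzzzxz, szszzxs, szxsxxzz, szxsz): 42 nodes
  'z'-branch (zszsszxxzs, zszszzxsxx, zszxzxx, zszzzxzxxz): 27 nodes
Sum: 69

69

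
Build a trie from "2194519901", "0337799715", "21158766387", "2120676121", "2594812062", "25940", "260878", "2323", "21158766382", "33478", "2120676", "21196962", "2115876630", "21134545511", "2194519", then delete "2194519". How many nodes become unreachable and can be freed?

Walk "2194519" from the leaf back toward the root, removing each node that no remaining word uses.
Every node on "2194519" is still needed (e.g. by "2194519901"), so nothing is freed.
Nodes removed: 0

0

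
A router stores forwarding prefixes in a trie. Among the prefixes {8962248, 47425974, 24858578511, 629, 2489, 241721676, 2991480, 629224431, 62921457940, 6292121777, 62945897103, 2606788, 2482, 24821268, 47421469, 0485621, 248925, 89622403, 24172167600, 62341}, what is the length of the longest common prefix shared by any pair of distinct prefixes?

9

Look for the deepest trie node that still has at least two words in its subtree.
"241721676" and "24172167600" agree on "241721676" (9 characters) before diverging; nothing deeper is shared.
Longest shared-prefix length: 9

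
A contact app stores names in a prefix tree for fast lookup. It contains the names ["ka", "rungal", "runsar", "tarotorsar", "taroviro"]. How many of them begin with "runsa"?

1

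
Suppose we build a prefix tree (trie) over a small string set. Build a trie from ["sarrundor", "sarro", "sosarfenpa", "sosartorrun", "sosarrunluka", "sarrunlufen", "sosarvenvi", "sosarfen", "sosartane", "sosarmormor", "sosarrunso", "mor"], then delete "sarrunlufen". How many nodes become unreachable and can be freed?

Walk "sarrunlufen" from the leaf back toward the root, removing each node that no remaining word uses.
The suffix "lufen" (5 nodes) is used only by "sarrunlufen"; the node for "sarrun" still has the child "d", so pruning stops there.
Nodes removed: 5

5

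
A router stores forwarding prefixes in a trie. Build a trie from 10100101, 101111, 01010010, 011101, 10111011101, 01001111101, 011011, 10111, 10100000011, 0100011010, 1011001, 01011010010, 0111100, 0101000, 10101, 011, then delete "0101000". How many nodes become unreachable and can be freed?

Walk "0101000" from the leaf back toward the root, removing each node that no remaining word uses.
The suffix "0" (1 node) is used only by "0101000"; the node for "010100" still has the child "1", so pruning stops there.
Nodes removed: 1

1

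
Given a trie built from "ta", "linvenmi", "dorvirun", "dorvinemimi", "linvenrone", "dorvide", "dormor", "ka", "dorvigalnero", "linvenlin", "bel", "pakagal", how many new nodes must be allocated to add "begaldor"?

6

"be" is already a path in the trie; the remaining "galdor" must be added.
New nodes needed: |"begaldor"| − 2 = 8 − 2 = 6.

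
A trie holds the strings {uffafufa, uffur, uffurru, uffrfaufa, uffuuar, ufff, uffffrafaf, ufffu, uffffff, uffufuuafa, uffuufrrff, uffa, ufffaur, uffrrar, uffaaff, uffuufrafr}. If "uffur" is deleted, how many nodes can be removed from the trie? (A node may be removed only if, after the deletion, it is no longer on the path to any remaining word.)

0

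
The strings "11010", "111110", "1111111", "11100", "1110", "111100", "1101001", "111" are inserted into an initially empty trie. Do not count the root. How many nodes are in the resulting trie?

17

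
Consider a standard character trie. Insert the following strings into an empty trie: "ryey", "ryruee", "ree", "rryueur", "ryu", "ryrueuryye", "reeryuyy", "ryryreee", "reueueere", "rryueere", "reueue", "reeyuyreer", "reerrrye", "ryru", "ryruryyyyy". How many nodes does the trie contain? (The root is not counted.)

59

Insert word by word; a character creates a node only if that edge doesn't already exist:
  "ryey" → 4 new (r, y, e, y)
  "ryruee" → prefix "ry" already present; 4 new (r, u, e, e)
  "ree" → prefix "r" already present; 2 new (e, e)
  "rryueur" → prefix "r" already present; 6 new (r, y, u, e, u, r)
  "ryu" → prefix "ry" already present; 1 new (u)
  "ryrueuryye" → prefix "ryrue" already present; 5 new (u, r, y, y, e)
  "reeryuyy" → prefix "ree" already present; 5 new (r, y, u, y, y)
  "ryryreee" → prefix "ryr" already present; 5 new (y, r, e, e, e)
  "reueueere" → prefix "re" already present; 7 new (u, e, u, e, e, r, e)
  "rryueere" → prefix "rryue" already present; 3 new (e, r, e)
  "reueue" → prefix "reueue" already present; 0 new (none)
  "reeyuyreer" → prefix "ree" already present; 7 new (y, u, y, r, e, e, r)
  "reerrrye" → prefix "reer" already present; 4 new (r, r, y, e)
  "ryru" → prefix "ryru" already present; 0 new (none)
  "ryruryyyyy" → prefix "ryru" already present; 6 new (r, y, y, y, y, y)
Total nodes = 4 + 4 + 2 + 6 + 1 + 5 + 5 + 5 + 7 + 3 + 0 + 7 + 4 + 0 + 6 = 59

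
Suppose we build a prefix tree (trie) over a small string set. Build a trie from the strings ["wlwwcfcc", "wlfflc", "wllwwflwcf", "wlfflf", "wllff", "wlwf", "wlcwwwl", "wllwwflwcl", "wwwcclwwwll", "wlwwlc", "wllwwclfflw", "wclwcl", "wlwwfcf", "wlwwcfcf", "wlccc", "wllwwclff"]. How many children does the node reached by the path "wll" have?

2

The children of the "wll" node are the distinct next characters among strings starting with "wll".
Characters that immediately follow "wll" among the stored strings: {f, w}.
That node has 2 child edges.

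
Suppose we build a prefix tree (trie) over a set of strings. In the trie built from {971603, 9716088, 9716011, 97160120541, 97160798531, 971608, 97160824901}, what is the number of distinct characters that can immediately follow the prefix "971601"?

2

Walk "971601" from the root, arriving at one node.
Distinct next characters after "971601": 1, 2.
That node has 2 child edges.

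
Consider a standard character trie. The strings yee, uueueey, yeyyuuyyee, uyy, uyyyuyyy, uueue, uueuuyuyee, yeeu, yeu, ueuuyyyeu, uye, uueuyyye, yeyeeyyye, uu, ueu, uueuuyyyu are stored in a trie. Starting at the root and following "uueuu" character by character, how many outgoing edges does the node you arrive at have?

Walk "uueuu" from the root, arriving at one node.
Characters that immediately follow "uueuu" among the stored strings: {y}.
That node has 1 child edge.

1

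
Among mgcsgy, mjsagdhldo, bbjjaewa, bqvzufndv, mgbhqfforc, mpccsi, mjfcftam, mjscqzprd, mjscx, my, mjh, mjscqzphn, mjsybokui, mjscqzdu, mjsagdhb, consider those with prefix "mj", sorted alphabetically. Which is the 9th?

Filter for "mj…" and sort: "mjfcftam", "mjh", "mjsagdhb", "mjsagdhldo", "mjscqzdu", "mjscqzphn", "mjscqzprd", "mjscx", "mjsybokui"
The 9th is mjsybokui.

mjsybokui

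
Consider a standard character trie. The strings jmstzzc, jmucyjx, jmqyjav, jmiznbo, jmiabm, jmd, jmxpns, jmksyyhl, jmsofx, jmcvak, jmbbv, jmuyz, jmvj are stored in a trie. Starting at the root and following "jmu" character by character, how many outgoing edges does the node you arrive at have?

Walk "jmu" from the root, arriving at one node.
Distinct next characters after "jmu": c, y.
That node has 2 child edges.

2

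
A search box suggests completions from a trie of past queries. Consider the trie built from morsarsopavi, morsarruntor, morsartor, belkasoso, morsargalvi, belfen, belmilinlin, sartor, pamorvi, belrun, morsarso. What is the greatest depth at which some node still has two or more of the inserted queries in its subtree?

The deepest shared node is where two words last agree before diverging.
e.g. "morsarso" and "morsarsopavi" share the prefix "morsarso" of length 8; no pair shares a longer one.
Longest shared-prefix length: 8

8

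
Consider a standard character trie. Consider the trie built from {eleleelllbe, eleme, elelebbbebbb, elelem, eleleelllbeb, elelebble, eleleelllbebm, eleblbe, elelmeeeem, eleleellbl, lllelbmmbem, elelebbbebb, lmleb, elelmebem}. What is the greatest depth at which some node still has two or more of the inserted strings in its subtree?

12

The deepest shared node is where two words last agree before diverging.
e.g. "eleleelllbeb" and "eleleelllbebm" share the prefix "eleleelllbeb" of length 12; no pair shares a longer one.
Longest shared-prefix length: 12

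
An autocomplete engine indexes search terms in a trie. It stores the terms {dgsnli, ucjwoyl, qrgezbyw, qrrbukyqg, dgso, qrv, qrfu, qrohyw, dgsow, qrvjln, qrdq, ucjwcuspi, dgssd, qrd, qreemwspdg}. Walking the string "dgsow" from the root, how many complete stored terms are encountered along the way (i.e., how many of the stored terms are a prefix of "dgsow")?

2

Traverse "dgsow" character by character; count nodes along the way that are marked as word ends.
Prefixes of the query that are stored words: "dgso", "dgsow"
Count: 2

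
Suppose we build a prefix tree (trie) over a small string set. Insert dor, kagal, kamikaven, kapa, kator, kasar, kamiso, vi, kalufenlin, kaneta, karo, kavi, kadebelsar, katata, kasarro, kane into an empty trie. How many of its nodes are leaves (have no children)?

A leaf is a node with no children — equivalently, the end of a word that is not a proper prefix of any other stored word.
Those words: "dor", "kadebelsar", "kagal", "kalufenlin", "kamikaven", "kamiso", "kaneta", "kapa", "karo", "kasarro", "katata", "kator", "kavi", "vi"
Leaf count: 14

14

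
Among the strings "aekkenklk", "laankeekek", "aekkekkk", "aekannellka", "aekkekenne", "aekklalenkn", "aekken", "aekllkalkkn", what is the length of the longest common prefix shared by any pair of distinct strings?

The deepest shared node is where two words last agree before diverging.
"aekkekenne" and "aekkekkk" agree on "aekkek" (6 characters) before diverging; nothing deeper is shared.
Longest shared-prefix length: 6

6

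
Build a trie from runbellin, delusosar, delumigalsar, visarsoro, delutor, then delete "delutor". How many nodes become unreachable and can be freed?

3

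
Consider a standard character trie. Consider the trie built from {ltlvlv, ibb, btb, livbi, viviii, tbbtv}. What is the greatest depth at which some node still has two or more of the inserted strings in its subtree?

1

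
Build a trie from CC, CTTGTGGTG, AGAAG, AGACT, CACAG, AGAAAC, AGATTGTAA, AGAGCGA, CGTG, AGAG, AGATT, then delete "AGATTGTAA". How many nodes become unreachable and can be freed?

4

Walk "AGATTGTAA" from the leaf back toward the root, removing each node that no remaining word uses.
The suffix "GTAA" (4 nodes) is used only by "AGATTGTAA"; "AGATT" is itself a stored word, so pruning stops there.
Nodes removed: 4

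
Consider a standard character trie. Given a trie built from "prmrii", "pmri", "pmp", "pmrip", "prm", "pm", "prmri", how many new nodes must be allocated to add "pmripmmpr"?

4

"pmrip" is already a path in the trie; the remaining "mmpr" must be added.
Each of the 4 remaining characters creates one node.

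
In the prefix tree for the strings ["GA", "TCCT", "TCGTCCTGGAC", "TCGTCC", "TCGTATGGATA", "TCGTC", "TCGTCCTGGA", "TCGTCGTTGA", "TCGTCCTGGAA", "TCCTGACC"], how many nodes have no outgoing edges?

A leaf is a node with no children — equivalently, the end of a word that is not a proper prefix of any other stored word.
Those words: "GA", "TCCTGACC", "TCGTATGGATA", "TCGTCCTGGAA", "TCGTCCTGGAC", "TCGTCGTTGA"
Leaf count: 6

6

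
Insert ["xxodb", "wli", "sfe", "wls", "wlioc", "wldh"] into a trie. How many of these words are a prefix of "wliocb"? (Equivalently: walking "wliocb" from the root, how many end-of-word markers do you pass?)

Walk "wliocb" from the root; an end-of-word marker is hit whenever a stored word is a prefix of "wliocb".
Prefixes of the query that are stored words: "wli", "wlioc"
Count: 2

2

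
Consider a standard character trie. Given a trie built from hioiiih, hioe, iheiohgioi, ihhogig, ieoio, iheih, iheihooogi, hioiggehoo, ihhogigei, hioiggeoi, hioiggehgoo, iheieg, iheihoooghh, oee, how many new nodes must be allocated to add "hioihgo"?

Walking "hioihgo" from the root, the first 4 characters ("hioi") follow existing edges; "h" is the first miss.
So 7 − 4 = 3 new nodes.

3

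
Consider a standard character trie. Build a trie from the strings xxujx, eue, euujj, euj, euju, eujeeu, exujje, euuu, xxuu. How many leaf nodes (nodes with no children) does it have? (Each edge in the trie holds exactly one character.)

8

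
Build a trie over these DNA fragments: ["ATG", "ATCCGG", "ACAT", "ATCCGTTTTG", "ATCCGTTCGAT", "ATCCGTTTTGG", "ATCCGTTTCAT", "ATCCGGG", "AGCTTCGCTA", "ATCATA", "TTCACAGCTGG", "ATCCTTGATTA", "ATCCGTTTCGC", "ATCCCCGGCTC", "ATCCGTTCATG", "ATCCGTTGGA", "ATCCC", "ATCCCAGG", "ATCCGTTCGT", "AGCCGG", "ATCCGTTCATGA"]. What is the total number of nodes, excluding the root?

77

Trace insertions, counting only characters that open a new branch:
  "ATG" → 3 new (A, T, G)
  "ATCCGG" → prefix "AT" already present; 4 new (C, C, G, G)
  "ACAT" → prefix "A" already present; 3 new (C, A, T)
  "ATCCGTTTTG" → prefix "ATCCG" already present; 5 new (T, T, T, T, G)
  "ATCCGTTCGAT" → prefix "ATCCGTT" already present; 4 new (C, G, A, T)
  "ATCCGTTTTGG" → prefix "ATCCGTTTTG" already present; 1 new (G)
  "ATCCGTTTCAT" → prefix "ATCCGTTT" already present; 3 new (C, A, T)
  "ATCCGGG" → prefix "ATCCGG" already present; 1 new (G)
  "AGCTTCGCTA" → prefix "A" already present; 9 new (G, C, T, T, C, G, C, T, A)
  "ATCATA" → prefix "ATC" already present; 3 new (A, T, A)
  "TTCACAGCTGG" → 11 new (T, T, C, A, C, A, G, C, T, G, G)
  "ATCCTTGATTA" → prefix "ATCC" already present; 7 new (T, T, G, A, T, T, A)
  "ATCCGTTTCGC" → prefix "ATCCGTTTC" already present; 2 new (G, C)
  "ATCCCCGGCTC" → prefix "ATCC" already present; 7 new (C, C, G, G, C, T, C)
  "ATCCGTTCATG" → prefix "ATCCGTTC" already present; 3 new (A, T, G)
  "ATCCGTTGGA" → prefix "ATCCGTT" already present; 3 new (G, G, A)
  "ATCCC" → prefix "ATCCC" already present; 0 new (none)
  "ATCCCAGG" → prefix "ATCCC" already present; 3 new (A, G, G)
  "ATCCGTTCGT" → prefix "ATCCGTTCG" already present; 1 new (T)
  "AGCCGG" → prefix "AGC" already present; 3 new (C, G, G)
  "ATCCGTTCATGA" → prefix "ATCCGTTCATG" already present; 1 new (A)
Total nodes = 3 + 4 + 3 + 5 + 4 + 1 + 3 + 1 + 9 + 3 + 11 + 7 + 2 + 7 + 3 + 3 + 0 + 3 + 1 + 3 + 1 = 77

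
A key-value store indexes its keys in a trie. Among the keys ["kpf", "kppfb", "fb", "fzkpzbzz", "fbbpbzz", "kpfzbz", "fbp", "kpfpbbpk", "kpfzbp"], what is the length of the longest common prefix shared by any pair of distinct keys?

The deepest shared node is where two words last agree before diverging.
e.g. "kpfzbp" and "kpfzbz" share the prefix "kpfzb" of length 5; no pair shares a longer one.
Longest shared-prefix length: 5

5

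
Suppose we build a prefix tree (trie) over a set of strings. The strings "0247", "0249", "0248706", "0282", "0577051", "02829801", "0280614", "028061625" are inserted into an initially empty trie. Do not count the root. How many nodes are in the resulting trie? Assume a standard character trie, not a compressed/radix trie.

Insert word by word; a character creates a node only if that edge doesn't already exist:
  "0247" → 4 new (0, 2, 4, 7)
  "0249" → prefix "024" already present; 1 new (9)
  "0248706" → prefix "024" already present; 4 new (8, 7, 0, 6)
  "0282" → prefix "02" already present; 2 new (8, 2)
  "0577051" → prefix "0" already present; 6 new (5, 7, 7, 0, 5, 1)
  "02829801" → prefix "0282" already present; 4 new (9, 8, 0, 1)
  "0280614" → prefix "028" already present; 4 new (0, 6, 1, 4)
  "028061625" → prefix "028061" already present; 3 new (6, 2, 5)
Total nodes = 4 + 1 + 4 + 2 + 6 + 4 + 4 + 3 = 28

28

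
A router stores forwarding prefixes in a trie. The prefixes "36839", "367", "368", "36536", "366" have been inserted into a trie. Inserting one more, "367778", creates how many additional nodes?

3

Walking "367778" from the root, the first 3 characters ("367") follow existing edges; "7" is the first miss.
Each of the 3 remaining characters creates one node.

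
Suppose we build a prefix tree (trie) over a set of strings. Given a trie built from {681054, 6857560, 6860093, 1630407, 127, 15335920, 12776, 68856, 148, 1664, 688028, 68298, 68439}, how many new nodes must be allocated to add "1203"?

"12" is already a path in the trie; the remaining "03" must be added.
New nodes needed: |"1203"| − 2 = 4 − 2 = 2.

2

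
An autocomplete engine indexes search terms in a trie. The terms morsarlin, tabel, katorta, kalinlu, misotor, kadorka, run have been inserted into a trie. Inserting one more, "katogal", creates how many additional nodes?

3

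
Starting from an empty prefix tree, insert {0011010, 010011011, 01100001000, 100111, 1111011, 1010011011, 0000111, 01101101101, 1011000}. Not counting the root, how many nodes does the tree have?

60

For each word, the new-node count is its length minus the longest prefix already in the trie:
  "0011010" → 7 new (0, 0, 1, 1, 0, 1, 0)
  "010011011" → prefix "0" already present; 8 new (1, 0, 0, 1, 1, 0, 1, 1)
  "01100001000" → prefix "01" already present; 9 new (1, 0, 0, 0, 0, 1, 0, 0, 0)
  "100111" → 6 new (1, 0, 0, 1, 1, 1)
  "1111011" → prefix "1" already present; 6 new (1, 1, 1, 0, 1, 1)
  "1010011011" → prefix "10" already present; 8 new (1, 0, 0, 1, 1, 0, 1, 1)
  "0000111" → prefix "00" already present; 5 new (0, 0, 1, 1, 1)
  "01101101101" → prefix "0110" already present; 7 new (1, 1, 0, 1, 1, 0, 1)
  "1011000" → prefix "101" already present; 4 new (1, 0, 0, 0)
Total nodes = 7 + 8 + 9 + 6 + 6 + 8 + 5 + 7 + 4 = 60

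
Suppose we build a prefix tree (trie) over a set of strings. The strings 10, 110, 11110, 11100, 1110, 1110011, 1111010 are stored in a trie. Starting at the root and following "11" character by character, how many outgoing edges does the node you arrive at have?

Walk "11" from the root, arriving at one node.
Distinct next characters after "11": 0, 1.
That node has 2 child edges.

2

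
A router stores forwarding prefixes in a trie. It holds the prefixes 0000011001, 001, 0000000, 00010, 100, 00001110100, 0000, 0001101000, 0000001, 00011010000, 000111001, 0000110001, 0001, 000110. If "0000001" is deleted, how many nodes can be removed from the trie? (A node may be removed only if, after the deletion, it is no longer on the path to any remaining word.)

1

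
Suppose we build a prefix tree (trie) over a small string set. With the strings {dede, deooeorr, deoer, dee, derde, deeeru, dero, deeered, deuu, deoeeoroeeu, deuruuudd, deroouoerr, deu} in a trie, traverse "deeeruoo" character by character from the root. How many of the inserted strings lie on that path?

2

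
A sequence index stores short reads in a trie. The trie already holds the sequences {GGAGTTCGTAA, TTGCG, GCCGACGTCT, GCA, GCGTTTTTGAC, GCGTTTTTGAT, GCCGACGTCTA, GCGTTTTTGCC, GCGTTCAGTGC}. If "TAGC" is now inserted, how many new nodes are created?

3

The longest prefix of "TAGC" already in the trie is "T" (length 1).
New nodes needed: |"TAGC"| − 1 = 4 − 1 = 3.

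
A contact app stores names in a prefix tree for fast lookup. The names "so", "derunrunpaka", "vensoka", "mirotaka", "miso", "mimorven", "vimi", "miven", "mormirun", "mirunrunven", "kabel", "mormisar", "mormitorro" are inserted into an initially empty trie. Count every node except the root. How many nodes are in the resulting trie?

71

Count nodes per top-level branch (shared prefixes stored once):
  'd'-branch (derunrunpaka): 12 nodes
  'k'-branch (kabel): 5 nodes
  'm'-branch (mimorven, mirotaka, mirunrunven, miso, miven, mormirun, mormisar, mormitorro): 42 nodes
  's'-branch (so): 2 nodes
  'v'-branch (vensoka, vimi): 10 nodes
Sum: 71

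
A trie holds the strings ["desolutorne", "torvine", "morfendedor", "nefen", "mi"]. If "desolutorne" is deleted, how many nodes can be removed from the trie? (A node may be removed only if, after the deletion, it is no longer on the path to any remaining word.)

11

After clearing the end-marker at "desolutorne", prune upward until reaching a node still needed by another word.
No other word shares any prefix with "desolutorne", so all 11 of its nodes go.
Nodes removed: 11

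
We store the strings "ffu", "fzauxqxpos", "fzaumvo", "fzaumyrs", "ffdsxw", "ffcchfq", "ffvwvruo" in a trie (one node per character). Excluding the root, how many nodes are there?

Insert word by word; a character creates a node only if that edge doesn't already exist:
  "ffu" → 3 new (f, f, u)
  "fzauxqxpos" → prefix "f" already present; 9 new (z, a, u, x, q, x, p, o, s)
  "fzaumvo" → prefix "fzau" already present; 3 new (m, v, o)
  "fzaumyrs" → prefix "fzaum" already present; 3 new (y, r, s)
  "ffdsxw" → prefix "ff" already present; 4 new (d, s, x, w)
  "ffcchfq" → prefix "ff" already present; 5 new (c, c, h, f, q)
  "ffvwvruo" → prefix "ff" already present; 6 new (v, w, v, r, u, o)
Total nodes = 3 + 9 + 3 + 3 + 4 + 5 + 6 = 33

33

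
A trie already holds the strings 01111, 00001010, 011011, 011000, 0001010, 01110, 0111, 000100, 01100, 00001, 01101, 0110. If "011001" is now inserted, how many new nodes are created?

1

The longest prefix of "011001" already in the trie is "01100" (length 5).
So 6 − 5 = 1 new nodes.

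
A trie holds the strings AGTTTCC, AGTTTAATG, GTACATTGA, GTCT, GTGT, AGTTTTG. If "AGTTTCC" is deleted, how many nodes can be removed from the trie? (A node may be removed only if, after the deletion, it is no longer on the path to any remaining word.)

Walk "AGTTTCC" from the leaf back toward the root, removing each node that no remaining word uses.
The suffix "CC" (2 nodes) is used only by "AGTTTCC"; the node for "AGTTT" still has the child "A", so pruning stops there.
Nodes removed: 2

2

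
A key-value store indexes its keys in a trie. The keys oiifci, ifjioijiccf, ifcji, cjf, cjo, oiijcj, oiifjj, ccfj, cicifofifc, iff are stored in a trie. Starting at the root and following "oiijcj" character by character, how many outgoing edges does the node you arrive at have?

0

The children of the "oiijcj" node are the distinct next characters among strings starting with "oiijcj".
No stored string extends past "oiijcj".
That node has 0 child edges.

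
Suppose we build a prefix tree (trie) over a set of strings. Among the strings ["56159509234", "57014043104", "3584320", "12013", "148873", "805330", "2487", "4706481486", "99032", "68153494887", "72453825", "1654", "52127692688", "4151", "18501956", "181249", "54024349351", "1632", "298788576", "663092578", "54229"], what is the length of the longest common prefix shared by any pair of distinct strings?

Equivalently: take the maximum, over all pairs, of their longest common prefix length.
e.g. "1632" and "1654" share the prefix "16" of length 2; no pair shares a longer one.
Longest shared-prefix length: 2

2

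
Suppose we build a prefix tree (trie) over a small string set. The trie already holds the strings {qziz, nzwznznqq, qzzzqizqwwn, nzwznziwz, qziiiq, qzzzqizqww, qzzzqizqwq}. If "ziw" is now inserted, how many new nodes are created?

3

"ziw" shares no prefix with any stored word, so all 3 characters open new nodes.
3 − 0 = 3 new nodes.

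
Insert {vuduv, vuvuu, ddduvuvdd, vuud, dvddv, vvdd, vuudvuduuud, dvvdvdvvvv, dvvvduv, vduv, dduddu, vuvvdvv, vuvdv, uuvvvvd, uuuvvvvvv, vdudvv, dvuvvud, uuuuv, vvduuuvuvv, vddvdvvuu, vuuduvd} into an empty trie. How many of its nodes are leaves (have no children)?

Leaves are exactly the stored words that no other stored word extends.
Those words: "ddduvuvdd", "dduddu", "dvddv", "dvuvvud", "dvvdvdvvvv", "dvvvduv", "uuuuv", "uuuvvvvvv", "uuvvvvd", "vddvdvvuu", "vdudvv", "vduv", "vuduv", "vuuduvd", "vuudvuduuud", "vuvdv", "vuvuu", "vuvvdvv", "vvdd", "vvduuuvuvv"
Leaf count: 20

20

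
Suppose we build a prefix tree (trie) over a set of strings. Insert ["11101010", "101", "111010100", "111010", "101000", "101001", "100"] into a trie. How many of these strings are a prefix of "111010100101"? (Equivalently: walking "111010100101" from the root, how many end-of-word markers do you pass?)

3

Walk "111010100101" from the root; an end-of-word marker is hit whenever a stored word is a prefix of "111010100101".
Prefixes of the query that are stored words: "111010", "11101010", "111010100"
Count: 3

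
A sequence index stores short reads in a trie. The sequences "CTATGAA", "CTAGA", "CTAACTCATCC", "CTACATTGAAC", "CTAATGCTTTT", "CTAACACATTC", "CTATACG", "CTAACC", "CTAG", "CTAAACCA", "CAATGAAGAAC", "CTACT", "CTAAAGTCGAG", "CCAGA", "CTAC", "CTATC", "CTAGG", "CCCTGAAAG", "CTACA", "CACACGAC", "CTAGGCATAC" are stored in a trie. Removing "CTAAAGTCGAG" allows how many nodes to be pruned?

Walk "CTAAAGTCGAG" from the leaf back toward the root, removing each node that no remaining word uses.
The suffix "GTCGAG" (6 nodes) is used only by "CTAAAGTCGAG"; the node for "CTAAA" still has the child "C", so pruning stops there.
Nodes removed: 6

6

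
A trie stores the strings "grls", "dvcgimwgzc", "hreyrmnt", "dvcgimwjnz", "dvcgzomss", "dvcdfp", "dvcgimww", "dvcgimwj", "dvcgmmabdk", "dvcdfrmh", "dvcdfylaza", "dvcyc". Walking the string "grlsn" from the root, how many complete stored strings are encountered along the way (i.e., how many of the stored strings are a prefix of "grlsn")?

1

Walk "grlsn" from the root; an end-of-word marker is hit whenever a stored word is a prefix of "grlsn".
Prefixes of the query that are stored words: "grls"
Count: 1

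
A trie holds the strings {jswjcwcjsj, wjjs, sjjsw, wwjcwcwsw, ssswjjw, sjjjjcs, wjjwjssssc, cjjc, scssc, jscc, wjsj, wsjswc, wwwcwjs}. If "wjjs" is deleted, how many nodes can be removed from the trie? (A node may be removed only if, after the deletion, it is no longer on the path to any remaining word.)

1

A node on "wjjs"'s path can go only if nothing else ends at it or branches off below it.
The suffix "s" (1 node) is used only by "wjjs"; the node for "wjj" still has the child "w", so pruning stops there.
Nodes removed: 1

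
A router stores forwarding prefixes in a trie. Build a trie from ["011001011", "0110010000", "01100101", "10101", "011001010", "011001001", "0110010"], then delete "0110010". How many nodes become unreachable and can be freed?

0

After clearing the end-marker at "0110010", prune upward until reaching a node still needed by another word.
Every node on "0110010" is still needed (e.g. by "011001011"), so nothing is freed.
Nodes removed: 0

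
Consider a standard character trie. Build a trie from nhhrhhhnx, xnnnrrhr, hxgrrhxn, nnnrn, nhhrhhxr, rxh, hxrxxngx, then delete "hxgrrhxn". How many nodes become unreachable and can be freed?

6

Walk "hxgrrhxn" from the leaf back toward the root, removing each node that no remaining word uses.
The suffix "grrhxn" (6 nodes) is used only by "hxgrrhxn"; the node for "hx" still has the child "r", so pruning stops there.
Nodes removed: 6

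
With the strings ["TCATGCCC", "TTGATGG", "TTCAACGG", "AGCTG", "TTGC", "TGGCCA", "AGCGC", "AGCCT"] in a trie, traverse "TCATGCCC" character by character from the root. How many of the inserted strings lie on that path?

Walk "TCATGCCC" from the root; an end-of-word marker is hit whenever a stored word is a prefix of "TCATGCCC".
Prefixes of the query that are stored words: "TCATGCCC"
Count: 1

1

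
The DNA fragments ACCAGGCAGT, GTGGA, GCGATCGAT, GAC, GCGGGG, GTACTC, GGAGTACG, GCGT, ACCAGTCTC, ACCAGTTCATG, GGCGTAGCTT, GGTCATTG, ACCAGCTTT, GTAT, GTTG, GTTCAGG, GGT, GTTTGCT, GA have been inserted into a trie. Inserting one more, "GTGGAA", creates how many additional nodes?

"GTGGA" is already a path in the trie; the remaining "A" must be added.
So 6 − 5 = 1 new nodes.

1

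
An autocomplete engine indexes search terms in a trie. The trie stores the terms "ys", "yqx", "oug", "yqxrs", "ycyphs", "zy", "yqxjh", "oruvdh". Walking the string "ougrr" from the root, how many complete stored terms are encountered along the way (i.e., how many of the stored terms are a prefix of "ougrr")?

Traverse "ougrr" character by character; count nodes along the way that are marked as word ends.
Prefixes of the query that are stored words: "oug"
Count: 1

1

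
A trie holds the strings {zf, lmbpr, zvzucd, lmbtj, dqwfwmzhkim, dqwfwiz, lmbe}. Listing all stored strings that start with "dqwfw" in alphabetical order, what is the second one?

DFS of the "dqwfw" subtree visits, in order: "dqwfwiz", "dqwfwmzhkim"
Position 2: dqwfwmzhkim

dqwfwmzhkim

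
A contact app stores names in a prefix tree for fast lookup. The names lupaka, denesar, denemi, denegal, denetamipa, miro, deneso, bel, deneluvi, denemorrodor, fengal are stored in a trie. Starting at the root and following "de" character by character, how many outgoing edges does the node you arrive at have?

The children of the "de" node are the distinct next characters among strings starting with "de".
Characters that immediately follow "de" among the stored strings: {n}.
That node has 1 child edge.

1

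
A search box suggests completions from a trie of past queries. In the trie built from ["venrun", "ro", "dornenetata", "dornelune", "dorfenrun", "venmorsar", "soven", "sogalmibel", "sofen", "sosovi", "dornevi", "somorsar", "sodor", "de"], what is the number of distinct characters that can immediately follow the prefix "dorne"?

3

The children of the "dorne" node are the distinct next characters among strings starting with "dorne".
Distinct next characters after "dorne": l, n, v.
That node has 3 child edges.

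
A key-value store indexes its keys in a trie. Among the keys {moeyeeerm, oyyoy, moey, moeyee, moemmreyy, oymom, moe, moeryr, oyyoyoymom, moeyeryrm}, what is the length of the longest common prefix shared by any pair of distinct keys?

The deepest shared node is where two words last agree before diverging.
"moeyee" and "moeyeeerm" agree on "moeyee" (6 characters) before diverging; nothing deeper is shared.
Longest shared-prefix length: 6

6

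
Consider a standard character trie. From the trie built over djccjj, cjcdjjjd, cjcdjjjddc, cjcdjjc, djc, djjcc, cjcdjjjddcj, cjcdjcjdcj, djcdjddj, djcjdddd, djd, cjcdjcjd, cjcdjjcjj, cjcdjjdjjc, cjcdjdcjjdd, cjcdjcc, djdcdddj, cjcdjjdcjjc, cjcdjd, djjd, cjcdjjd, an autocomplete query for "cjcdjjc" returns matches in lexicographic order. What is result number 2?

cjcdjjcjj

Words with prefix "cjcdjjc", in lexicographic order: "cjcdjjc", "cjcdjjcjj"
Position 2: cjcdjjcjj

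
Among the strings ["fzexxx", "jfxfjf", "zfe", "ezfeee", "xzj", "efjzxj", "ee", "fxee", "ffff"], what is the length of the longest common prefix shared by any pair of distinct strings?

1

Equivalently: take the maximum, over all pairs, of their longest common prefix length.
"ee" and "efjzxj" agree on "e" (1 characters) before diverging; nothing deeper is shared.
Longest shared-prefix length: 1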